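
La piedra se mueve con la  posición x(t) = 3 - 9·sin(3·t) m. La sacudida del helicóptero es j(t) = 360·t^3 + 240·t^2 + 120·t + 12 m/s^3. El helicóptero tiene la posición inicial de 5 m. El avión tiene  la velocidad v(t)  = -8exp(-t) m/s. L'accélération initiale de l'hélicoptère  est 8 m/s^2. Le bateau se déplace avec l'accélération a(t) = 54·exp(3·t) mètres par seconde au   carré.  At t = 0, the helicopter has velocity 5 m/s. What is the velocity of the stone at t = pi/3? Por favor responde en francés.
Nous devons dériver notre équation de la position x(t) = 3 - 9·sin(3·t) 1 fois. En dérivant la position, nous obtenons la vitesse: v(t) = -27·cos(3·t). De l'équation de la vitesse v(t) = -27·cos(3·t), nous substituons t = pi/3 pour obtenir v = 27.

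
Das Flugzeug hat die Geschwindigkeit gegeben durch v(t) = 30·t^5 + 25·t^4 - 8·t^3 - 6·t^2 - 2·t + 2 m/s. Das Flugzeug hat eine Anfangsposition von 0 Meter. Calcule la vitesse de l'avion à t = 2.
En utilisant v(t) = 30·t^5 + 25·t^4 - 8·t^3 - 6·t^2 - 2·t + 2 et en substituant t = 2, nous trouvons v = 1270.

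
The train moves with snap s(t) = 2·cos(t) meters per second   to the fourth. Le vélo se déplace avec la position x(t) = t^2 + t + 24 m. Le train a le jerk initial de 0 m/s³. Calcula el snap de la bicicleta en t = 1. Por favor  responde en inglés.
We must differentiate our position equation x(t) = t^2 + t + 24 4 times. Differentiating position, we get velocity: v(t) = 2·t + 1. Differentiating velocity, we get acceleration: a(t) = 2. Taking d/dt of a(t), we find j(t) = 0. Taking d/dt of j(t), we find s(t) = 0. Using s(t) = 0 and substituting t = 1, we find s = 0.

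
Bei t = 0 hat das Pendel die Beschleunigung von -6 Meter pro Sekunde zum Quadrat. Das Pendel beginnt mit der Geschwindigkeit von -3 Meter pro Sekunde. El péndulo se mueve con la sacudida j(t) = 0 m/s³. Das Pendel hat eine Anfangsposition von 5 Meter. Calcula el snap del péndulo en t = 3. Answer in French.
Pour résoudre ceci, nous devons prendre 1 dérivée de notre équation du jerk j(t) = 0. La dérivée du jerk donne le snap: s(t) = 0. En utilisant s(t) = 0 et en substituant t = 3, nous trouvons s = 0.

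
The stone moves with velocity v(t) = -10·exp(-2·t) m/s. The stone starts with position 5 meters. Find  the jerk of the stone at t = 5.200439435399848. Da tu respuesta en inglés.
To solve this, we need to take 2 derivatives of our velocity equation v(t) = -10·exp(-2·t). Differentiating velocity, we get acceleration: a(t) = 20·exp(-2·t). The derivative of acceleration gives jerk: j(t) = -40·exp(-2·t). Using j(t) = -40·exp(-2·t) and substituting t = 5.200439435399848, we find j = -0.00121622994150076.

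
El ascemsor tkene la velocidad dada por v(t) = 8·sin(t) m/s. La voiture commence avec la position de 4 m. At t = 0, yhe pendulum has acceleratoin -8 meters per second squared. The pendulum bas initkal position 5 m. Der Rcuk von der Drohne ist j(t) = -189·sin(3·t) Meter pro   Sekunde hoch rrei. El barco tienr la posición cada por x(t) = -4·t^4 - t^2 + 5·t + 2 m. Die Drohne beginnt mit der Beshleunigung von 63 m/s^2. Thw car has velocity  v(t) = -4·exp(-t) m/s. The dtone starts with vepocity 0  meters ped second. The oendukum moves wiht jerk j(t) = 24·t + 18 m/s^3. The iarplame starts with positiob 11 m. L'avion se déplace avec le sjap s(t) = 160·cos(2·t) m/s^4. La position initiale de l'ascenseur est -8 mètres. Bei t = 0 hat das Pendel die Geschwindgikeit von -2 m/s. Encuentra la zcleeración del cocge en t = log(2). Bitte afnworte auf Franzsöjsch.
Pour résoudre ceci, nous devons prendre 1 dérivée de notre équation de la vitesse v(t) = -4·exp(-t). En dérivant la vitesse, nous obtenons l'accélération: a(t) = 4·exp(-t). Nous avons l'accélération a(t) = 4·exp(-t). En substituant t = log(2): a(log(2)) = 2.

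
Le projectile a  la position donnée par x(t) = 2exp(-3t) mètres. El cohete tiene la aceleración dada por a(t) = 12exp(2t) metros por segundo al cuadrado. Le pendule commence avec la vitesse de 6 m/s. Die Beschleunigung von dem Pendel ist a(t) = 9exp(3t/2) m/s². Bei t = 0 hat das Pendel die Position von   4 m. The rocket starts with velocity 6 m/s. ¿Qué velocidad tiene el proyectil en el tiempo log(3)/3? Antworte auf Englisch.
Starting from position x(t) = 2·exp(-3·t), we take 1 derivative. Differentiating position, we get velocity: v(t) = -6·exp(-3·t). Using v(t) = -6·exp(-3·t) and substituting t = log(3)/3, we find v = -2.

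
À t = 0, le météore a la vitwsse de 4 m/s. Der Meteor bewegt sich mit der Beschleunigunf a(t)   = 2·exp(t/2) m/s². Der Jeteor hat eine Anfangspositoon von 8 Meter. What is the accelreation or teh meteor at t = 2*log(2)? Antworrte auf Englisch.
We have acceleration a(t) = 2·exp(t/2). Substituting t = 2*log(2): a(2*log(2)) = 4.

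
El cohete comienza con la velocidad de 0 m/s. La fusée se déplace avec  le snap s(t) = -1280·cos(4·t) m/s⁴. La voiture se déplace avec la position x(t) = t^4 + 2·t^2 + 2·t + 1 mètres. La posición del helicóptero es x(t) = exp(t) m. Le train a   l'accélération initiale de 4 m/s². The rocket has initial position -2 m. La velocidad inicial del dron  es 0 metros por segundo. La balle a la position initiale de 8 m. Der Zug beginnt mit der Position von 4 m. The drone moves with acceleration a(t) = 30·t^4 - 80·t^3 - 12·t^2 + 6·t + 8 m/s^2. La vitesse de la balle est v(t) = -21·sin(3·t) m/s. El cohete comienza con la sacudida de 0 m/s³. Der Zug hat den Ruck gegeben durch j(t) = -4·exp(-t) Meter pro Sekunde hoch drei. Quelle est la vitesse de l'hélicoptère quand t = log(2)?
Pour résoudre ceci, nous devons prendre 1 dérivée de notre équation de la position x(t) = exp(t). En dérivant la position, nous obtenons la vitesse: v(t) = exp(t). De l'équation de la vitesse v(t) = exp(t), nous substituons t = log(2) pour obtenir v = 2.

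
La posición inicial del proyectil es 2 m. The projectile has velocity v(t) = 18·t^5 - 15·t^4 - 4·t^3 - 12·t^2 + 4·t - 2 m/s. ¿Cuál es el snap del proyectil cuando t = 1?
Debemos derivar nuestra ecuación de la velocidad v(t) = 18·t^5 - 15·t^4 - 4·t^3 - 12·t^2 + 4·t - 2 3 veces. Derivando la velocidad, obtenemos la aceleración: a(t) = 90·t^4 - 60·t^3 - 12·t^2 - 24·t + 4. La derivada de la aceleración da la sacudida: j(t) = 360·t^3 - 180·t^2 - 24·t - 24. Tomando d/dt de j(t), encontramos s(t) = 1080·t^2 - 360·t - 24. De la ecuación del snap s(t) = 1080·t^2 - 360·t - 24, sustituimos t = 1 para obtener s = 696.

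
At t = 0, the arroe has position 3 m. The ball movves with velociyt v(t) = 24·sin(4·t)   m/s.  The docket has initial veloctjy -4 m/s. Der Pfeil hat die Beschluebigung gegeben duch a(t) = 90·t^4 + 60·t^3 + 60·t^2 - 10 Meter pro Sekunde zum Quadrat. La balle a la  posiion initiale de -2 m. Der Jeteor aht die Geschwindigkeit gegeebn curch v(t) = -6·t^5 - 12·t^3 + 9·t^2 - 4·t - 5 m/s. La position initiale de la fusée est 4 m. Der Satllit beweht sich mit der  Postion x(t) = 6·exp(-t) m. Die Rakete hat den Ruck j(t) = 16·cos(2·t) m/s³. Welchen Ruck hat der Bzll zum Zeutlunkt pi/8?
Um dies zu lösen, müssen wir 2 Ableitungen unserer Gleichung für die Geschwindigkeit v(t) = 24·sin(4·t) nehmen. Durch Ableiten von der Geschwindigkeit erhalten wir die Beschleunigung: a(t) = 96·cos(4·t). Die Ableitung von der Beschleunigung ergibt den Ruck: j(t) = -384·sin(4·t). Wir haben den Ruck j(t) = -384·sin(4·t). Durch Einsetzen von t = pi/8: j(pi/8) = -384.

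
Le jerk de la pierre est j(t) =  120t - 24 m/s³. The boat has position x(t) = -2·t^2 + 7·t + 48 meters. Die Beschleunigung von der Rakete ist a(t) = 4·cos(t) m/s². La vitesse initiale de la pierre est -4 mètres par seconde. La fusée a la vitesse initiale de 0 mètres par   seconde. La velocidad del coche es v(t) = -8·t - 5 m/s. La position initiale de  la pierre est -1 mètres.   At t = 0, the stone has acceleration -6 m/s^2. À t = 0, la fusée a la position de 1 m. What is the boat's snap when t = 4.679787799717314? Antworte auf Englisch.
To solve this, we need to take 4 derivatives of our position equation x(t) = -2·t^2 + 7·t + 48. Taking d/dt of x(t), we find v(t) = 7 - 4·t. The derivative of velocity gives acceleration: a(t) = -4. Differentiating acceleration, we get jerk: j(t) = 0. Differentiating jerk, we get snap: s(t) = 0. From the given snap equation s(t) = 0, we substitute t = 4.679787799717314 to get s = 0.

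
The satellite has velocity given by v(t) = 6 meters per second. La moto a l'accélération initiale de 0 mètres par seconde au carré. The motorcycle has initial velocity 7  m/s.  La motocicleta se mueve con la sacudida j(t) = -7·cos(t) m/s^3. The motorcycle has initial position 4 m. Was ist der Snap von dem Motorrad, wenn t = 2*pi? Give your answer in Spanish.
Debemos derivar nuestra ecuación de la sacudida j(t) = -7·cos(t) 1 vez. La derivada de la sacudida da el snap: s(t) = 7·sin(t). De la ecuación del snap s(t) = 7·sin(t), sustituimos t = 2*pi para obtener s = 0.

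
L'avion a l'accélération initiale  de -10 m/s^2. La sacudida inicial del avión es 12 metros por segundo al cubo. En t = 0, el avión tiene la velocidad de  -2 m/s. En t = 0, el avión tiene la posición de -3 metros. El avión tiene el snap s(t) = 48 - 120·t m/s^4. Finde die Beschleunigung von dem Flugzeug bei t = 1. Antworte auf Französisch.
En partant du snap s(t) = 48 - 120·t, nous prenons 2 intégrales. L'intégrale du snap, avec j(0) = 12, donne le jerk: j(t) = -60·t^2 + 48·t + 12. L'intégrale du jerk, avec a(0) = -10, donne l'accélération: a(t) = -20·t^3 + 24·t^2 + 12·t - 10. En utilisant a(t) = -20·t^3 + 24·t^2 + 12·t - 10 et en substituant t = 1, nous trouvons a = 6.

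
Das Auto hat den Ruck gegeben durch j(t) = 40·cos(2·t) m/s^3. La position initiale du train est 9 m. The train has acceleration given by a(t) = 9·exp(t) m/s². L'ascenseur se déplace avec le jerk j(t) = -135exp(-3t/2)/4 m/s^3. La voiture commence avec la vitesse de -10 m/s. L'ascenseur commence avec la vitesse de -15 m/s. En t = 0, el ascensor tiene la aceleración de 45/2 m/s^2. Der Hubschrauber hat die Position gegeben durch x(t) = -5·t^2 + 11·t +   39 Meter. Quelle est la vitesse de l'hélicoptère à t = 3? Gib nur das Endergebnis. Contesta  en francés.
v(3) = -19.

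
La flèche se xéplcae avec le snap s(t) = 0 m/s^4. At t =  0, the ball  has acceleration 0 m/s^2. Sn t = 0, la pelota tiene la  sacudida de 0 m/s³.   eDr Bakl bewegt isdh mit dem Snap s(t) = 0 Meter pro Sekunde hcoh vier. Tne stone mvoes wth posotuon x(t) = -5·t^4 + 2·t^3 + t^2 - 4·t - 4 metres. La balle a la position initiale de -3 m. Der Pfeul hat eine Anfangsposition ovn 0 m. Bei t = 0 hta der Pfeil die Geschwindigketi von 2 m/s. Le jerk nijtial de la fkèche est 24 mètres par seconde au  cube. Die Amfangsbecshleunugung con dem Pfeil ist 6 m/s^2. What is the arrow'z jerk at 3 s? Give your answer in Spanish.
Debemos encontrar la integral de nuestra ecuación del snap s(t) = 0 1 vez. La integral del snap es la sacudida. Usando j(0) = 24, obtenemos j(t) = 24. Tenemos la sacudida j(t) = 24. Sustituyendo t = 3: j(3) = 24.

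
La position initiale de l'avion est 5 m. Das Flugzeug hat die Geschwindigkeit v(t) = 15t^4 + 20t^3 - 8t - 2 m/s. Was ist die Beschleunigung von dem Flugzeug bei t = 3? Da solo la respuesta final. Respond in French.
a(3) = 2152.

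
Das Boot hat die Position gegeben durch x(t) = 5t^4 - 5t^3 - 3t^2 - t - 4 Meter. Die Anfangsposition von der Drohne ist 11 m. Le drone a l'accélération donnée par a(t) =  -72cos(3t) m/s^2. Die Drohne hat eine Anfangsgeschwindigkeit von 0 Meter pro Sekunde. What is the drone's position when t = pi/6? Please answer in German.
Ausgehend von der Beschleunigung a(t) = -72·cos(3·t), nehmen wir 2 Integrale. Durch Integration von der Beschleunigung und Verwendung der Anfangsbedingung v(0) = 0, erhalten wir v(t) = -24·sin(3·t). Die Stammfunktion von der Geschwindigkeit, mit x(0) = 11, ergibt die Position: x(t) = 8·cos(3·t) + 3. Wir haben die Position x(t) = 8·cos(3·t) + 3. Durch Einsetzen von t = pi/6: x(pi/6) = 3.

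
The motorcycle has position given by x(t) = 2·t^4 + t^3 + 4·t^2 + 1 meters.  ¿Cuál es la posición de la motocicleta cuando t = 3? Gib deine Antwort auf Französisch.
En utilisant x(t) = 2·t^4 + t^3 + 4·t^2 + 1 et en substituant t = 3, nous trouvons x = 226.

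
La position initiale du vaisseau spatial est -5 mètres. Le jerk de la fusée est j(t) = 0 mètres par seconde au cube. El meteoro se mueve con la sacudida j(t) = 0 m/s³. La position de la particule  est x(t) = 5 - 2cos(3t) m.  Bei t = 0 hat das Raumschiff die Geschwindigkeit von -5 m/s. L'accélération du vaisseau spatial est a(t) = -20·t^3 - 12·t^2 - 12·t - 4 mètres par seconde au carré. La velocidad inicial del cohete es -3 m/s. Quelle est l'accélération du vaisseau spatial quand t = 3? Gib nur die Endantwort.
La réponse est -688.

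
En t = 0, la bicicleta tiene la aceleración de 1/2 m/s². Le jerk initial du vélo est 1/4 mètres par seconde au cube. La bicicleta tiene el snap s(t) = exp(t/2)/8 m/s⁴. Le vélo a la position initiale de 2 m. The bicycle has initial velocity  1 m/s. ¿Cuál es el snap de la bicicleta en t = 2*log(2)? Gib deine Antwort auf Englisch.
We have snap s(t) = exp(t/2)/8. Substituting t = 2*log(2): s(2*log(2)) = 1/4.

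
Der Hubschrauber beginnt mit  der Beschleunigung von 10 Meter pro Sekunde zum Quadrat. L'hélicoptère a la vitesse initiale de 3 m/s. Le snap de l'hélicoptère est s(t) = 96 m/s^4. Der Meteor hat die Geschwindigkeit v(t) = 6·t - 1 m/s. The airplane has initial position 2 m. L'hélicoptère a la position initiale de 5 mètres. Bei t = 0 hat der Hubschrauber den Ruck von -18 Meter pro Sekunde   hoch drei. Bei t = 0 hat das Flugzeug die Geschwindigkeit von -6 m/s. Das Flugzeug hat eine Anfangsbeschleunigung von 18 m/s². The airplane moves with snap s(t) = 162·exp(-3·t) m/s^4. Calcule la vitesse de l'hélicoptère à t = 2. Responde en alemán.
Ausgehend von dem Snap s(t) = 96, nehmen wir 3 Integrale. Mit ∫s(t)dt und Anwendung von j(0) = -18, finden wir j(t) = 96·t - 18. Das Integral von dem Ruck, mit a(0) = 10, ergibt die Beschleunigung: a(t) = 48·t^2 - 18·t + 10. Die Stammfunktion von der Beschleunigung ist die Geschwindigkeit. Mit v(0) = 3 erhalten wir v(t) = 16·t^3 - 9·t^2 + 10·t + 3. Wir haben die Geschwindigkeit v(t) = 16·t^3 - 9·t^2 + 10·t + 3. Durch Einsetzen von t = 2: v(2) = 115.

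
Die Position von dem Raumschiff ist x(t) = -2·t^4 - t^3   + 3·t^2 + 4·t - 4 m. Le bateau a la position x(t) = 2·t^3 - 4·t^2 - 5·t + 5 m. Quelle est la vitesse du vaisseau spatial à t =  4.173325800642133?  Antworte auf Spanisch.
Debemos derivar nuestra ecuación de la posición x(t) = -2·t^4 - t^3 + 3·t^2 + 4·t - 4 1 vez. Derivando la posición, obtenemos la velocidad: v(t) = -8·t^3 - 3·t^2 + 6·t + 4. Tenemos la velocidad v(t) = -8·t^3 - 3·t^2 + 6·t + 4. Sustituyendo t = 4.173325800642133: v(4.173325800642133) = -604.692769540086.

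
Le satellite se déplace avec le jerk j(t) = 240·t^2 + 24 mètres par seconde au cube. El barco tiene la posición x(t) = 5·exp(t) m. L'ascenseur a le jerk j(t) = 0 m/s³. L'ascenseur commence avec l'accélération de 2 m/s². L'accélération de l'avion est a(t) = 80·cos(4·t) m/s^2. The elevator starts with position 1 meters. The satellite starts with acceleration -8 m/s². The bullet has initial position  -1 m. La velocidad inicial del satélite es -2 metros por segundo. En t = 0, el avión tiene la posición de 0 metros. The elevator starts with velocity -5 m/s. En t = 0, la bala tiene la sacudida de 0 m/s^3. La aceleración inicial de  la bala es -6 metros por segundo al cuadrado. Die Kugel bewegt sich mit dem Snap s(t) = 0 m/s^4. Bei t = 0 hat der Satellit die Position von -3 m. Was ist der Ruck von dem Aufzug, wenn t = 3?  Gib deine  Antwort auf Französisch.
Nous avons le jerk j(t) = 0. En substituant t = 3: j(3) = 0.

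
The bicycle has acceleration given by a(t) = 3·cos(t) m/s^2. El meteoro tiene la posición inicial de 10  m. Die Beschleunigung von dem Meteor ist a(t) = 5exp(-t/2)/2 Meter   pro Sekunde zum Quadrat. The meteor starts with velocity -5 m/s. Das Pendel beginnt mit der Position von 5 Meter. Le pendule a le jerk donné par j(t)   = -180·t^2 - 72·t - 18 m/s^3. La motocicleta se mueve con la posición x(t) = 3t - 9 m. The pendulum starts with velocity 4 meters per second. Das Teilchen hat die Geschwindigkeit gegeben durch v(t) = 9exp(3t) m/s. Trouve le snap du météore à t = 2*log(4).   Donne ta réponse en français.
Nous devons dériver notre équation de l'accélération a(t) = 5·exp(-t/2)/2 2 fois. En dérivant l'accélération, nous obtenons le jerk: j(t) = -5·exp(-t/2)/4. En dérivant le jerk, nous obtenons le snap: s(t) = 5·exp(-t/2)/8. En utilisant s(t) = 5·exp(-t/2)/8 et en substituant t = 2*log(4), nous trouvons s = 5/32.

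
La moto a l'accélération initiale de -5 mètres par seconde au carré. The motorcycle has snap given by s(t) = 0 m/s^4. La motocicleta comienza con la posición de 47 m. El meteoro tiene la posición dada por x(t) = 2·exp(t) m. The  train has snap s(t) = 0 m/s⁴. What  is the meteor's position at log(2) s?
Using x(t) = 2·exp(t) and substituting t = log(2), we find x = 4.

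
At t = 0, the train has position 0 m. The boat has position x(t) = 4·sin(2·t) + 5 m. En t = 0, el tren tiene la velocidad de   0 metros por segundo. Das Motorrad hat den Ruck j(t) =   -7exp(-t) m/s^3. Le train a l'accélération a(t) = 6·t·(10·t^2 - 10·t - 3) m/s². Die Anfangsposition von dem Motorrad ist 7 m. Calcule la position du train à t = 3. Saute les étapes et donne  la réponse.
x(3) = 243.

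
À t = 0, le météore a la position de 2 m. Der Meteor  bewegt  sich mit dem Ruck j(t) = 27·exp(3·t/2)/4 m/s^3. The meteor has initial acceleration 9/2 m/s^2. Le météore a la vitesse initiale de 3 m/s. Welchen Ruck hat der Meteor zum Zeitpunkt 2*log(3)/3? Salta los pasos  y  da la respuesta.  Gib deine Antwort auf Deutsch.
Der Ruck bei t = 2*log(3)/3 ist j = 81/4.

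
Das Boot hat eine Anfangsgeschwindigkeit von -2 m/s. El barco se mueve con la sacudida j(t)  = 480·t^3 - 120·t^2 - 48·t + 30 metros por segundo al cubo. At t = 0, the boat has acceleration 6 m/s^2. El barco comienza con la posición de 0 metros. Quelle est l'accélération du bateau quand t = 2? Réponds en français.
Nous devons trouver l'intégrale de notre équation du jerk j(t) = 480·t^3 - 120·t^2 - 48·t + 30 1 fois. La primitive du jerk est l'accélération. En utilisant a(0) = 6, nous obtenons a(t) = 120·t^4 - 40·t^3 - 24·t^2 + 30·t + 6. De l'équation de l'accélération a(t) = 120·t^4 - 40·t^3 - 24·t^2 + 30·t + 6, nous substituons t = 2 pour obtenir a = 1570.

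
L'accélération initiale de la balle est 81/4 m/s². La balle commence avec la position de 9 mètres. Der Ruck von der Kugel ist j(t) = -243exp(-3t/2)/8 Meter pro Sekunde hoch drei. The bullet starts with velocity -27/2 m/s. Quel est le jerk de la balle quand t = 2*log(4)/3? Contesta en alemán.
Mit j(t) = -243·exp(-3·t/2)/8 und Einsetzen von t = 2*log(4)/3, finden wir j = -243/32.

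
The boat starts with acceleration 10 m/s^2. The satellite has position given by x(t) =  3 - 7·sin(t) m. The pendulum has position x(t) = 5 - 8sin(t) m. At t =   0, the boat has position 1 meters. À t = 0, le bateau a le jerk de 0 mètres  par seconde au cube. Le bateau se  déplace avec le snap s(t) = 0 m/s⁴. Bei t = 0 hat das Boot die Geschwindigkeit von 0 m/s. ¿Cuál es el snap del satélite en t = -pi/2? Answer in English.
We must differentiate our position equation x(t) = 3 - 7·sin(t) 4 times. The derivative of position gives velocity: v(t) = -7·cos(t). The derivative of velocity gives acceleration: a(t) = 7·sin(t). The derivative of acceleration gives jerk: j(t) = 7·cos(t). Taking d/dt of j(t), we find s(t) = -7·sin(t). We have snap s(t) = -7·sin(t). Substituting t = -pi/2: s(-pi/2) = 7.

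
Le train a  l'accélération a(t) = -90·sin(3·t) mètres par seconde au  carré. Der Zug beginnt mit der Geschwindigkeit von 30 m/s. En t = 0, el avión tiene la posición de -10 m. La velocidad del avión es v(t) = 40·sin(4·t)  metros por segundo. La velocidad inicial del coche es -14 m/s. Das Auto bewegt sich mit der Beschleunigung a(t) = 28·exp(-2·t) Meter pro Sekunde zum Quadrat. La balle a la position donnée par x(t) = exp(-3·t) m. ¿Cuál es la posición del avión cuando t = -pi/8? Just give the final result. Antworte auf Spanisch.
En t = -pi/8, x = 0.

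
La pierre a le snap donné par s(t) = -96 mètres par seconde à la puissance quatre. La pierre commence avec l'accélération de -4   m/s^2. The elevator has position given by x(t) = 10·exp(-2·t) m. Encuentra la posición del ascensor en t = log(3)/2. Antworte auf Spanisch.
Usando x(t) = 10·exp(-2·t) y sustituyendo t = log(3)/2, encontramos x = 10/3.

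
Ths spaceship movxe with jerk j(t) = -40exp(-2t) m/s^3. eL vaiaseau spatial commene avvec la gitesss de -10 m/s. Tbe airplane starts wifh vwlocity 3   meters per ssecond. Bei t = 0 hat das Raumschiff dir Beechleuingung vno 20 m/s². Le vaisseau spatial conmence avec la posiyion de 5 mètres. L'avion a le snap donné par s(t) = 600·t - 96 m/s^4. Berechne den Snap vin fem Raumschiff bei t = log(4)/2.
Wir müssen unsere Gleichung für den Ruck j(t) = -40·exp(-2·t) 1-mal ableiten. Durch Ableiten von dem Ruck erhalten wir den Snap: s(t) = 80·exp(-2·t). Wir haben den Snap s(t) = 80·exp(-2·t). Durch Einsetzen von t = log(4)/2: s(log(4)/2) = 20.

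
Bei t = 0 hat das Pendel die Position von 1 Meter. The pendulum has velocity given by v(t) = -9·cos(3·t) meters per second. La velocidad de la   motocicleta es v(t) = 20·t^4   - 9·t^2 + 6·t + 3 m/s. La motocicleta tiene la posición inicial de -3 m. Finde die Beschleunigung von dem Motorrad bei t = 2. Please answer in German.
Ausgehend von der Geschwindigkeit v(t) = 20·t^4 - 9·t^2 + 6·t + 3, nehmen wir 1 Ableitung. Die Ableitung von der Geschwindigkeit ergibt die Beschleunigung: a(t) = 80·t^3 - 18·t + 6. Wir haben die Beschleunigung a(t) = 80·t^3 - 18·t + 6. Durch Einsetzen von t = 2: a(2) = 610.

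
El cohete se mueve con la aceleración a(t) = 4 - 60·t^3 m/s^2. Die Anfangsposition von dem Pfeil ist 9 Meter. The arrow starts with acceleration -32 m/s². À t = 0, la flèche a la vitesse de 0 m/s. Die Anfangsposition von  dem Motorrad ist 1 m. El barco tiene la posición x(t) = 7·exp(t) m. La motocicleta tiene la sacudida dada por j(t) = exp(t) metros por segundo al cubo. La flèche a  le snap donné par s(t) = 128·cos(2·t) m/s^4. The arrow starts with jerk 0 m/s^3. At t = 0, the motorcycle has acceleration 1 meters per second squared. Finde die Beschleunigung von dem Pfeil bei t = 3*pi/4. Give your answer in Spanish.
Necesitamos integrar nuestra ecuación del snap s(t) = 128·cos(2·t) 2 veces. La integral del snap es la sacudida. Usando j(0) = 0, obtenemos j(t) = 64·sin(2·t). La antiderivada de la sacudida es la aceleración. Usando a(0) = -32, obtenemos a(t) = -32·cos(2·t). Tenemos la aceleración a(t) = -32·cos(2·t). Sustituyendo t = 3*pi/4: a(3*pi/4) = 0.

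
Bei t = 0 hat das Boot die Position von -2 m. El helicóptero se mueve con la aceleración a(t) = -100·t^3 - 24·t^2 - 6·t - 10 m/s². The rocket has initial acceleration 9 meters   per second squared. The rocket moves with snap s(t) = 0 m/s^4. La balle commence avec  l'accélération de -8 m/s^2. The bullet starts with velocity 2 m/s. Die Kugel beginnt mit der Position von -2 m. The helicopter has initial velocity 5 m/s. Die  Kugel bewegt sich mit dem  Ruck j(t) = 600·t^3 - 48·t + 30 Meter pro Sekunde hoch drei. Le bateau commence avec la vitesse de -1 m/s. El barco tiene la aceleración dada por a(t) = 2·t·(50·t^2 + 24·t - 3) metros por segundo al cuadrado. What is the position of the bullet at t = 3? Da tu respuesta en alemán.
Wir müssen unsere Gleichung für den Ruck j(t) = 600·t^3 - 48·t + 30 3-mal integrieren. Die Stammfunktion von dem Ruck ist die Beschleunigung. Mit a(0) = -8 erhalten wir a(t) = 150·t^4 - 24·t^2 + 30·t - 8. Mit ∫a(t)dt und Anwendung von v(0) = 2, finden wir v(t) = 30·t^5 - 8·t^3 + 15·t^2 - 8·t + 2. Durch Integration von der Geschwindigkeit und Verwendung der Anfangsbedingung x(0) = -2, erhalten wir x(t) = 5·t^6 - 2·t^4 + 5·t^3 - 4·t^2 + 2·t - 2. Aus der Gleichung für die Position x(t) = 5·t^6 - 2·t^4 + 5·t^3 - 4·t^2 + 2·t - 2, setzen wir t = 3 ein und erhalten x = 3586.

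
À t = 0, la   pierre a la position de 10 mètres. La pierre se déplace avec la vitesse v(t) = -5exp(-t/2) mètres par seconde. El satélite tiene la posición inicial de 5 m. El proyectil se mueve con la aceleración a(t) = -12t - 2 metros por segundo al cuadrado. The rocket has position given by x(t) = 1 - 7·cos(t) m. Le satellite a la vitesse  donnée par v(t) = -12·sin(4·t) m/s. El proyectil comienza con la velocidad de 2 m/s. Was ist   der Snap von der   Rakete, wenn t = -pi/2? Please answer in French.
En partant de la position x(t) = 1 - 7·cos(t), nous prenons 4 dérivées. La dérivée de la position donne la vitesse: v(t) = 7·sin(t). La dérivée de la vitesse donne l'accélération: a(t) = 7·cos(t). La dérivée de l'accélération donne le jerk: j(t) = -7·sin(t). En prenant d/dt de j(t), nous trouvons s(t) = -7·cos(t). Nous avons le snap s(t) = -7·cos(t). En substituant t = -pi/2: s(-pi/2) = 0.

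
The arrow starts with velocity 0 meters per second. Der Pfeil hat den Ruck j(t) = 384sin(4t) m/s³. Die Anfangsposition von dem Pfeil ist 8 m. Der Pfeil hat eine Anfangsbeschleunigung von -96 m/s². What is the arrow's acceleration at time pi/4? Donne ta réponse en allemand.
Wir müssen das Integral unserer Gleichung für den Ruck j(t) = 384·sin(4·t) 1-mal finden. Mit ∫j(t)dt und Anwendung von a(0) = -96, finden wir a(t) = -96·cos(4·t). Aus der Gleichung für die Beschleunigung a(t) = -96·cos(4·t), setzen wir t = pi/4 ein und erhalten a = 96.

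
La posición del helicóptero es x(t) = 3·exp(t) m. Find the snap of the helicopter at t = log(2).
To solve this, we need to take 4 derivatives of our position equation x(t) = 3·exp(t). Taking d/dt of x(t), we find v(t) = 3·exp(t). Differentiating velocity, we get acceleration: a(t) = 3·exp(t). Taking d/dt of a(t), we find j(t) = 3·exp(t). The derivative of jerk gives snap: s(t) = 3·exp(t). Using s(t) = 3·exp(t) and substituting t = log(2), we find s = 6.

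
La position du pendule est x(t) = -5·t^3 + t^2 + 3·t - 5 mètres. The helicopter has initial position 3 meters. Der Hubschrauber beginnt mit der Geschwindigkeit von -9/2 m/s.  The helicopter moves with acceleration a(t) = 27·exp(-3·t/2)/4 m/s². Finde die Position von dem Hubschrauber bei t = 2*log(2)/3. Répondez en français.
Nous devons trouver la primitive de notre équation de l'accélération a(t) = 27·exp(-3·t/2)/4 2 fois. En intégrant l'accélération et en utilisant la condition initiale v(0) = -9/2, nous obtenons v(t) = -9·exp(-3·t/2)/2. L'intégrale de la vitesse, avec x(0) = 3, donne la position: x(t) = 3·exp(-3·t/2). Nous avons la position x(t) = 3·exp(-3·t/2). En substituant t = 2*log(2)/3: x(2*log(2)/3) = 3/2.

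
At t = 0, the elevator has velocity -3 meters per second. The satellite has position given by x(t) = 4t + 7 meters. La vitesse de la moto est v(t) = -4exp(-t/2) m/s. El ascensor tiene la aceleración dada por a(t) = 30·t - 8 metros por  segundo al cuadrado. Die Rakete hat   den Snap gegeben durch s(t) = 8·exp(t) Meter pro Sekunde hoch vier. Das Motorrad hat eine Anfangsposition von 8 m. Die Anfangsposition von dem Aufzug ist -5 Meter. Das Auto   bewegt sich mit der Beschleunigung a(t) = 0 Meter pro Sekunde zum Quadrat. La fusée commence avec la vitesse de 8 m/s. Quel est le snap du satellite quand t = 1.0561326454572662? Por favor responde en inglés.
We must differentiate our position equation x(t) = 4·t + 7 4 times. The derivative of position gives velocity: v(t) = 4. The derivative of velocity gives acceleration: a(t) = 0. Differentiating acceleration, we get jerk: j(t) = 0. Taking d/dt of j(t), we find s(t) = 0. From the given snap equation s(t) = 0, we substitute t = 1.0561326454572662 to get s = 0.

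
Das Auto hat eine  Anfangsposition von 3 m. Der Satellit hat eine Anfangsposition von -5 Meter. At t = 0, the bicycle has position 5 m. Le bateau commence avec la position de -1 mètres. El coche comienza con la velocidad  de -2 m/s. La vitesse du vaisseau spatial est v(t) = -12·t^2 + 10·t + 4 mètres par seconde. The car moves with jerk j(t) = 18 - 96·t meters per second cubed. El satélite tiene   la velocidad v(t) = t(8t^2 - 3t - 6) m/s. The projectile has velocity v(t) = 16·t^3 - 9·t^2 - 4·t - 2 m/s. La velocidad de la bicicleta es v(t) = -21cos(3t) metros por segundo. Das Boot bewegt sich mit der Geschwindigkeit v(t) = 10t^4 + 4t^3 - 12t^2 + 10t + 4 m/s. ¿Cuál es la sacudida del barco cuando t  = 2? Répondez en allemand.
Ausgehend von der Geschwindigkeit v(t) = 10·t^4 + 4·t^3 - 12·t^2 + 10·t + 4, nehmen wir 2 Ableitungen. Mit d/dt von v(t) finden wir a(t) = 40·t^3 + 12·t^2 - 24·t + 10. Mit d/dt von a(t) finden wir j(t) = 120·t^2 + 24·t - 24. Mit j(t) = 120·t^2 + 24·t - 24 und Einsetzen von t = 2, finden wir j = 504.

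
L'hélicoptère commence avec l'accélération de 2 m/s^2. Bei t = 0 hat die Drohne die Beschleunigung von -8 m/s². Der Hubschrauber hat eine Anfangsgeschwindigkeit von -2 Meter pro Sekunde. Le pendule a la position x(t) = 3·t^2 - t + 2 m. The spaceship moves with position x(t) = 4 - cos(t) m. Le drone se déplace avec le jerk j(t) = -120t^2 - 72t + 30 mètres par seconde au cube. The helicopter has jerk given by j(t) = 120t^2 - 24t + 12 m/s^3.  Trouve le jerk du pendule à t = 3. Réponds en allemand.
Wir müssen unsere Gleichung für die Position x(t) = 3·t^2 - t + 2 3-mal ableiten. Durch Ableiten von der Position erhalten wir die Geschwindigkeit: v(t) = 6·t - 1. Die Ableitung von der Geschwindigkeit ergibt die Beschleunigung: a(t) = 6. Die Ableitung von der Beschleunigung ergibt den Ruck: j(t) = 0. Mit j(t) = 0 und Einsetzen von t = 3, finden wir j = 0.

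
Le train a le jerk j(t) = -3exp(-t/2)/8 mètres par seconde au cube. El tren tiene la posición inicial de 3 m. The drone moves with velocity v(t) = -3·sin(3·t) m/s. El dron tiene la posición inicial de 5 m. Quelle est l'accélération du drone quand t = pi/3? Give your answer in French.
En partant de la vitesse v(t) = -3·sin(3·t), nous prenons 1 dérivée. La dérivée de la vitesse donne l'accélération: a(t) = -9·cos(3·t). Nous avons l'accélération a(t) = -9·cos(3·t). En substituant t = pi/3: a(pi/3) = 9.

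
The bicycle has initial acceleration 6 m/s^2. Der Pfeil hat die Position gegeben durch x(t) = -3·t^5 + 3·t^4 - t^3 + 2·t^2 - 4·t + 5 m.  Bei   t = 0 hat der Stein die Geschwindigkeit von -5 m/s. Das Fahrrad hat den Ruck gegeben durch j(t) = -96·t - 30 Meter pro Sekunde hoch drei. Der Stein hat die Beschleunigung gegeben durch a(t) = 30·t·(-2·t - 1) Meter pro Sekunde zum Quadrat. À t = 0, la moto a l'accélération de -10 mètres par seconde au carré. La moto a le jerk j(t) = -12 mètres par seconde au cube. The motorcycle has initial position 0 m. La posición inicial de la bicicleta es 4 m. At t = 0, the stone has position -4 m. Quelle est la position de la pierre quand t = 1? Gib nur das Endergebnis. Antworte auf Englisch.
The answer is -19.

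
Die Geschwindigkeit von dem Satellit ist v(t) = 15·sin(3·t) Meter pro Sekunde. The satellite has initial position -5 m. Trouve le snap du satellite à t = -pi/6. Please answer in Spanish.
Debemos derivar nuestra ecuación de la velocidad v(t) = 15·sin(3·t) 3 veces. La derivada de la velocidad da la aceleración: a(t) = 45·cos(3·t). Tomando d/dt de a(t), encontramos j(t) = -135·sin(3·t). Tomando d/dt de j(t), encontramos s(t) = -405·cos(3·t). De la ecuación del snap s(t) = -405·cos(3·t), sustituimos t = -pi/6 para obtener s = 0.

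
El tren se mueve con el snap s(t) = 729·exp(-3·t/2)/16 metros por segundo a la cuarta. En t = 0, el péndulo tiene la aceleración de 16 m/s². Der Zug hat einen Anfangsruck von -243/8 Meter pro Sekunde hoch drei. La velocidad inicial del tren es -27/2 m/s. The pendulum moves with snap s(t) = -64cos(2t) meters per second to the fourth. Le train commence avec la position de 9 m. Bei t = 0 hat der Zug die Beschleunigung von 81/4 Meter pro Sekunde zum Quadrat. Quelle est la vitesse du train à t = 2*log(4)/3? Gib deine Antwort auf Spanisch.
Necesitamos integrar nuestra ecuación del snap s(t) = 729·exp(-3·t/2)/16 3 veces. Tomando ∫s(t)dt y aplicando j(0) = -243/8, encontramos j(t) = -243·exp(-3·t/2)/8. La antiderivada de la sacudida es la aceleración. Usando a(0) = 81/4, obtenemos a(t) = 81·exp(-3·t/2)/4. Integrando la aceleración y usando la condición inicial v(0) = -27/2, obtenemos v(t) = -27·exp(-3·t/2)/2. Usando v(t) = -27·exp(-3·t/2)/2 y sustituyendo t = 2*log(4)/3, encontramos v = -27/8.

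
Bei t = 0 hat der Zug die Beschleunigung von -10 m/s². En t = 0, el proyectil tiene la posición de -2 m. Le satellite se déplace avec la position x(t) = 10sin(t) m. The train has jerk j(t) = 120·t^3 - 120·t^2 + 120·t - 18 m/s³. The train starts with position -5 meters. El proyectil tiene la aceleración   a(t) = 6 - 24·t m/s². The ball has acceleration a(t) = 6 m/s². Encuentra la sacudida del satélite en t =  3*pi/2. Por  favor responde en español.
Debemos derivar nuestra ecuación de la posición x(t) = 10·sin(t) 3 veces. Tomando d/dt de x(t), encontramos v(t) = 10·cos(t). La derivada de la velocidad da la aceleración: a(t) = -10·sin(t). Derivando la aceleración, obtenemos la sacudida: j(t) = -10·cos(t). Tenemos la sacudida j(t) = -10·cos(t). Sustituyendo t = 3*pi/2: j(3*pi/2) = 0.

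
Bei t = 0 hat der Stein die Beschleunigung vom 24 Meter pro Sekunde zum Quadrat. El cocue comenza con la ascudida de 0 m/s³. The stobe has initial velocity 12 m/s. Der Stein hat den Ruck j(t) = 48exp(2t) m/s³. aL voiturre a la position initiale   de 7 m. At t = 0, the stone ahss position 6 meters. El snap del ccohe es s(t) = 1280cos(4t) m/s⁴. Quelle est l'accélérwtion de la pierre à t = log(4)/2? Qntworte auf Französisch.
Pour résoudre ceci, nous devons prendre 1 intégrale de notre équation du jerk j(t) = 48·exp(2·t). En intégrant le jerk et en utilisant la condition initiale a(0) = 24, nous obtenons a(t) = 24·exp(2·t). Nous avons l'accélération a(t) = 24·exp(2·t). En substituant t = log(4)/2: a(log(4)/2) = 96.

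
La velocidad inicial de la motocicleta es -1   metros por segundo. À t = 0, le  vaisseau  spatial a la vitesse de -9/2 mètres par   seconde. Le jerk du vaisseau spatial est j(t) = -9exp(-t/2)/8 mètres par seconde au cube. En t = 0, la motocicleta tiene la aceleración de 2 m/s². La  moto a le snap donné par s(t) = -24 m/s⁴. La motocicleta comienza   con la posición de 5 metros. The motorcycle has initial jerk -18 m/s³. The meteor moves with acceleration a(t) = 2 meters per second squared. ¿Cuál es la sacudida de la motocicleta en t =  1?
Necesitamos integrar nuestra ecuación del snap s(t) = -24 1 vez. Integrando el snap y usando la condición inicial j(0) = -18, obtenemos j(t) = -24·t - 18. Tenemos la sacudida j(t) = -24·t - 18. Sustituyendo t = 1: j(1) = -42.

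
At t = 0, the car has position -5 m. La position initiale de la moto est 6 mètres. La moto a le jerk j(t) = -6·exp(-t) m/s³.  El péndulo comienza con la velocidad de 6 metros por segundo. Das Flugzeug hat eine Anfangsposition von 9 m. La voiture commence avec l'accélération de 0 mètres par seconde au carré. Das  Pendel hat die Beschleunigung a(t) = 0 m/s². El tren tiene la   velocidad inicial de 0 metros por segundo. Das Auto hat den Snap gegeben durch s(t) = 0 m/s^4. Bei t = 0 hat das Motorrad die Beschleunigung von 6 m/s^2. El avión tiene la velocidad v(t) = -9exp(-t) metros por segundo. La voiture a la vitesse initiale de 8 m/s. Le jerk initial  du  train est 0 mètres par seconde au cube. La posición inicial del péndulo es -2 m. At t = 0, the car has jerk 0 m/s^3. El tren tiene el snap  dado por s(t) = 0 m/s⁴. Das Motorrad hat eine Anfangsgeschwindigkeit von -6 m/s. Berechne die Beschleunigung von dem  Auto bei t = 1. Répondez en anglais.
To find the answer, we compute 2 antiderivatives of s(t) = 0. The integral of snap, with j(0) = 0, gives jerk: j(t) = 0. Integrating jerk and using the initial condition a(0) = 0, we get a(t) = 0. We have acceleration a(t) = 0. Substituting t = 1: a(1) = 0.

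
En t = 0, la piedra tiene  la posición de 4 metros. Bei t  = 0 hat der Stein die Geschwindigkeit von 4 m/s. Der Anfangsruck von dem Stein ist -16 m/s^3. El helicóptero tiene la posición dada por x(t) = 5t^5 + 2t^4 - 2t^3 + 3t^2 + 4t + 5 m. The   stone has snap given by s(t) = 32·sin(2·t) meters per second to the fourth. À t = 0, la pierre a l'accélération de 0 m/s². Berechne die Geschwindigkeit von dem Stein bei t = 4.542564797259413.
Um dies zu lösen, müssen wir 3 Stammfunktionen unserer Gleichung für den Snap s(t) = 32·sin(2·t) finden. Die Stammfunktion von dem Snap ist der Ruck. Mit j(0) = -16 erhalten wir j(t) = -16·cos(2·t). Die Stammfunktion von dem Ruck ist die Beschleunigung. Mit a(0) = 0 erhalten wir a(t) = -8·sin(2·t). Mit ∫a(t)dt und Anwendung von v(0) = 4, finden wir v(t) = 4·cos(2·t). Aus der Gleichung für die Geschwindigkeit v(t) = 4·cos(2·t), setzen wir t = 4.542564797259413 ein und erhalten v = -3.77148749023389.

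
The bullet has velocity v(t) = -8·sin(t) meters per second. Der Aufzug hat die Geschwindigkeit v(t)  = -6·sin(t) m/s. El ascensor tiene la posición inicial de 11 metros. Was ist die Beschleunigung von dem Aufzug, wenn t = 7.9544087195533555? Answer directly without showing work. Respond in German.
Bei t = 7.9544087195533555, a = 0.601550156753435.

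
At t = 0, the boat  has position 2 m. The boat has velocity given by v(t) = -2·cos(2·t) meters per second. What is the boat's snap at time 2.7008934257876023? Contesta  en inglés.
To solve this, we need to take 3 derivatives of our velocity equation v(t) = -2·cos(2·t). The derivative of velocity gives acceleration: a(t) = 4·sin(2·t). Taking d/dt of a(t), we find j(t) = 8·cos(2·t). Differentiating jerk, we get snap: s(t) = -16·sin(2·t). From the given snap equation s(t) = -16·sin(2·t), we substitute t = 2.7008934257876023 to get s = 12.3460664406167.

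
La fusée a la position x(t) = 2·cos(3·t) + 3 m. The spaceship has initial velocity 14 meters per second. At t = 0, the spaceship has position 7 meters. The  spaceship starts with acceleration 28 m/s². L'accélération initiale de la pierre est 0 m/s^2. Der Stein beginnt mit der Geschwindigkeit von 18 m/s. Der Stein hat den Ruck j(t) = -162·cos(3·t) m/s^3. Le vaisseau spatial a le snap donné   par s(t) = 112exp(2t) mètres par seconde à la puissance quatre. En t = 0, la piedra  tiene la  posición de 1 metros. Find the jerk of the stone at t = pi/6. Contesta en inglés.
We have jerk j(t) = -162·cos(3·t). Substituting t = pi/6: j(pi/6) = 0.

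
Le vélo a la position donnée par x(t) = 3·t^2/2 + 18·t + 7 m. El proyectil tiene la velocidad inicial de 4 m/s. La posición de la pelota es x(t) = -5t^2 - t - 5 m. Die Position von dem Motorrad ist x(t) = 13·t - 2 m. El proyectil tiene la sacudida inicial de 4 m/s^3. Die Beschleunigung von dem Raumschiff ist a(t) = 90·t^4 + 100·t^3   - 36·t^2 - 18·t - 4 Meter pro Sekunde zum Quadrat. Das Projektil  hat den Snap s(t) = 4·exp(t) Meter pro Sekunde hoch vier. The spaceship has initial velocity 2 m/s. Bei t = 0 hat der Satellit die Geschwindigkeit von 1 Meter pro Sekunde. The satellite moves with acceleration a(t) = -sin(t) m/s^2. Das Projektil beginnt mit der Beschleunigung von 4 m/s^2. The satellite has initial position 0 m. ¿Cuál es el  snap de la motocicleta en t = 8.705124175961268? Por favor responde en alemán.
Ausgehend von der Position x(t) = 13·t - 2, nehmen wir 4 Ableitungen. Mit d/dt von x(t) finden wir v(t) = 13. Mit d/dt von v(t) finden wir a(t) = 0. Durch Ableiten von der Beschleunigung erhalten wir den Ruck: j(t) = 0. Durch Ableiten von dem Ruck erhalten wir den Snap: s(t) = 0. Mit s(t) = 0 und Einsetzen von t = 8.705124175961268, finden wir s = 0.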